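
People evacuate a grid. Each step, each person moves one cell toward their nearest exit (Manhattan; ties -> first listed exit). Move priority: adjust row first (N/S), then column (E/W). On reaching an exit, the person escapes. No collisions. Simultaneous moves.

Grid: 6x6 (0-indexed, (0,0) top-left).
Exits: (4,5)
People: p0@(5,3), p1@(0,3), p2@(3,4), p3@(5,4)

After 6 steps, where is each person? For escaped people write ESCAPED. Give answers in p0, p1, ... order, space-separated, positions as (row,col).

Step 1: p0:(5,3)->(4,3) | p1:(0,3)->(1,3) | p2:(3,4)->(4,4) | p3:(5,4)->(4,4)
Step 2: p0:(4,3)->(4,4) | p1:(1,3)->(2,3) | p2:(4,4)->(4,5)->EXIT | p3:(4,4)->(4,5)->EXIT
Step 3: p0:(4,4)->(4,5)->EXIT | p1:(2,3)->(3,3) | p2:escaped | p3:escaped
Step 4: p0:escaped | p1:(3,3)->(4,3) | p2:escaped | p3:escaped
Step 5: p0:escaped | p1:(4,3)->(4,4) | p2:escaped | p3:escaped
Step 6: p0:escaped | p1:(4,4)->(4,5)->EXIT | p2:escaped | p3:escaped

ESCAPED ESCAPED ESCAPED ESCAPED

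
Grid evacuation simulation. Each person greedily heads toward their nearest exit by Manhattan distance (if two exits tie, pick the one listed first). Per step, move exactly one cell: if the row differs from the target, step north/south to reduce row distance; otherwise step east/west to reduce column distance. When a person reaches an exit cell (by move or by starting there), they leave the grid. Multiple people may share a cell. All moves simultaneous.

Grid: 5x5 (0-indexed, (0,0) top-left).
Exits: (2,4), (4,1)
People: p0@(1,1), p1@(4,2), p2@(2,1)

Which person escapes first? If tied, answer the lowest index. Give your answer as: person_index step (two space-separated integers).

Answer: 1 1

Derivation:
Step 1: p0:(1,1)->(2,1) | p1:(4,2)->(4,1)->EXIT | p2:(2,1)->(3,1)
Step 2: p0:(2,1)->(3,1) | p1:escaped | p2:(3,1)->(4,1)->EXIT
Step 3: p0:(3,1)->(4,1)->EXIT | p1:escaped | p2:escaped
Exit steps: [3, 1, 2]
First to escape: p1 at step 1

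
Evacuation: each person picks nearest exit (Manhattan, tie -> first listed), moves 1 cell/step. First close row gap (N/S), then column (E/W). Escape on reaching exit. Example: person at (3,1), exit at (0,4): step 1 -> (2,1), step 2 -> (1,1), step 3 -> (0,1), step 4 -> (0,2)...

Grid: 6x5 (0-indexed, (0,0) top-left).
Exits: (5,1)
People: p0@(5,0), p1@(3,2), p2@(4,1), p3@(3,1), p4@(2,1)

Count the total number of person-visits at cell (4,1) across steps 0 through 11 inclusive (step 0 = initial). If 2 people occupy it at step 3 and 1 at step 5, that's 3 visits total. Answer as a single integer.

Answer: 3

Derivation:
Step 0: p0@(5,0) p1@(3,2) p2@(4,1) p3@(3,1) p4@(2,1) -> at (4,1): 1 [p2], cum=1
Step 1: p0@ESC p1@(4,2) p2@ESC p3@(4,1) p4@(3,1) -> at (4,1): 1 [p3], cum=2
Step 2: p0@ESC p1@(5,2) p2@ESC p3@ESC p4@(4,1) -> at (4,1): 1 [p4], cum=3
Step 3: p0@ESC p1@ESC p2@ESC p3@ESC p4@ESC -> at (4,1): 0 [-], cum=3
Total visits = 3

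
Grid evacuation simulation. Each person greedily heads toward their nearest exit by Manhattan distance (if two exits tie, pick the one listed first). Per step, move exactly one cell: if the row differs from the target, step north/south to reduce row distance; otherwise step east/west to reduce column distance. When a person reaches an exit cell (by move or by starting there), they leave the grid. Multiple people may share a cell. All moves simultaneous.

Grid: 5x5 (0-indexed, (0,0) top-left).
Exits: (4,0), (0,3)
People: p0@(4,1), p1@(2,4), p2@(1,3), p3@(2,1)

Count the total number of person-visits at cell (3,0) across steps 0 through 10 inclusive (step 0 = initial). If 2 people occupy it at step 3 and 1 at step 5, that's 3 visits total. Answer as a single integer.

Answer: 0

Derivation:
Step 0: p0@(4,1) p1@(2,4) p2@(1,3) p3@(2,1) -> at (3,0): 0 [-], cum=0
Step 1: p0@ESC p1@(1,4) p2@ESC p3@(3,1) -> at (3,0): 0 [-], cum=0
Step 2: p0@ESC p1@(0,4) p2@ESC p3@(4,1) -> at (3,0): 0 [-], cum=0
Step 3: p0@ESC p1@ESC p2@ESC p3@ESC -> at (3,0): 0 [-], cum=0
Total visits = 0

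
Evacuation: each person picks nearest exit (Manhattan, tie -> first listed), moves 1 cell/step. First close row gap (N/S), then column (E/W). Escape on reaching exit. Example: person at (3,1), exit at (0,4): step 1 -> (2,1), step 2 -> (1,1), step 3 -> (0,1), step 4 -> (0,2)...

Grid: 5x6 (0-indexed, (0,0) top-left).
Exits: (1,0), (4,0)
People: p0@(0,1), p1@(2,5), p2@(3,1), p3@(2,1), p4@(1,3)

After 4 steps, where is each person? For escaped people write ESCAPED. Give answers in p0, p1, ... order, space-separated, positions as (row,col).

Step 1: p0:(0,1)->(1,1) | p1:(2,5)->(1,5) | p2:(3,1)->(4,1) | p3:(2,1)->(1,1) | p4:(1,3)->(1,2)
Step 2: p0:(1,1)->(1,0)->EXIT | p1:(1,5)->(1,4) | p2:(4,1)->(4,0)->EXIT | p3:(1,1)->(1,0)->EXIT | p4:(1,2)->(1,1)
Step 3: p0:escaped | p1:(1,4)->(1,3) | p2:escaped | p3:escaped | p4:(1,1)->(1,0)->EXIT
Step 4: p0:escaped | p1:(1,3)->(1,2) | p2:escaped | p3:escaped | p4:escaped

ESCAPED (1,2) ESCAPED ESCAPED ESCAPED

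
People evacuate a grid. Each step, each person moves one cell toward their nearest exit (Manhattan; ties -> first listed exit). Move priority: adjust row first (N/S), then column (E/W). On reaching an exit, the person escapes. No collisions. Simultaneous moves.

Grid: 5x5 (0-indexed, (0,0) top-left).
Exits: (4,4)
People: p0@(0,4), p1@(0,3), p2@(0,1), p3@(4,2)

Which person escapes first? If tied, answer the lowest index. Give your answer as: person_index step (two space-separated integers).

Answer: 3 2

Derivation:
Step 1: p0:(0,4)->(1,4) | p1:(0,3)->(1,3) | p2:(0,1)->(1,1) | p3:(4,2)->(4,3)
Step 2: p0:(1,4)->(2,4) | p1:(1,3)->(2,3) | p2:(1,1)->(2,1) | p3:(4,3)->(4,4)->EXIT
Step 3: p0:(2,4)->(3,4) | p1:(2,3)->(3,3) | p2:(2,1)->(3,1) | p3:escaped
Step 4: p0:(3,4)->(4,4)->EXIT | p1:(3,3)->(4,3) | p2:(3,1)->(4,1) | p3:escaped
Step 5: p0:escaped | p1:(4,3)->(4,4)->EXIT | p2:(4,1)->(4,2) | p3:escaped
Step 6: p0:escaped | p1:escaped | p2:(4,2)->(4,3) | p3:escaped
Step 7: p0:escaped | p1:escaped | p2:(4,3)->(4,4)->EXIT | p3:escaped
Exit steps: [4, 5, 7, 2]
First to escape: p3 at step 2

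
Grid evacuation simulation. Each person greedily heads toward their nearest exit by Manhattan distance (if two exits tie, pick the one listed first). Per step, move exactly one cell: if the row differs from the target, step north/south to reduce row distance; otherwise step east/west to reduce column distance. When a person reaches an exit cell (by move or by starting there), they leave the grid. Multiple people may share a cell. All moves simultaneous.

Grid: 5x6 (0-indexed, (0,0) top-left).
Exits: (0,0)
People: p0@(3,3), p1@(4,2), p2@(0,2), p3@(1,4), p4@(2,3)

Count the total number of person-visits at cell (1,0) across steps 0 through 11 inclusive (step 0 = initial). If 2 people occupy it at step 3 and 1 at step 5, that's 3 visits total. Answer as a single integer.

Answer: 0

Derivation:
Step 0: p0@(3,3) p1@(4,2) p2@(0,2) p3@(1,4) p4@(2,3) -> at (1,0): 0 [-], cum=0
Step 1: p0@(2,3) p1@(3,2) p2@(0,1) p3@(0,4) p4@(1,3) -> at (1,0): 0 [-], cum=0
Step 2: p0@(1,3) p1@(2,2) p2@ESC p3@(0,3) p4@(0,3) -> at (1,0): 0 [-], cum=0
Step 3: p0@(0,3) p1@(1,2) p2@ESC p3@(0,2) p4@(0,2) -> at (1,0): 0 [-], cum=0
Step 4: p0@(0,2) p1@(0,2) p2@ESC p3@(0,1) p4@(0,1) -> at (1,0): 0 [-], cum=0
Step 5: p0@(0,1) p1@(0,1) p2@ESC p3@ESC p4@ESC -> at (1,0): 0 [-], cum=0
Step 6: p0@ESC p1@ESC p2@ESC p3@ESC p4@ESC -> at (1,0): 0 [-], cum=0
Total visits = 0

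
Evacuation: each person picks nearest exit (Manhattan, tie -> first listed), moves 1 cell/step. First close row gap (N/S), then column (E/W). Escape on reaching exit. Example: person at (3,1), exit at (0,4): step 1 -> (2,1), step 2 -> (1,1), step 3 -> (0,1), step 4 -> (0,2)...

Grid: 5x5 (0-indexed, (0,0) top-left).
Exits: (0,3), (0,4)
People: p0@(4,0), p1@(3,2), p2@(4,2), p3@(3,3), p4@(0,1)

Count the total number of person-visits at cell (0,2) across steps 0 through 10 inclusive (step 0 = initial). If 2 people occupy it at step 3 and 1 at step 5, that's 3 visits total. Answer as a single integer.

Step 0: p0@(4,0) p1@(3,2) p2@(4,2) p3@(3,3) p4@(0,1) -> at (0,2): 0 [-], cum=0
Step 1: p0@(3,0) p1@(2,2) p2@(3,2) p3@(2,3) p4@(0,2) -> at (0,2): 1 [p4], cum=1
Step 2: p0@(2,0) p1@(1,2) p2@(2,2) p3@(1,3) p4@ESC -> at (0,2): 0 [-], cum=1
Step 3: p0@(1,0) p1@(0,2) p2@(1,2) p3@ESC p4@ESC -> at (0,2): 1 [p1], cum=2
Step 4: p0@(0,0) p1@ESC p2@(0,2) p3@ESC p4@ESC -> at (0,2): 1 [p2], cum=3
Step 5: p0@(0,1) p1@ESC p2@ESC p3@ESC p4@ESC -> at (0,2): 0 [-], cum=3
Step 6: p0@(0,2) p1@ESC p2@ESC p3@ESC p4@ESC -> at (0,2): 1 [p0], cum=4
Step 7: p0@ESC p1@ESC p2@ESC p3@ESC p4@ESC -> at (0,2): 0 [-], cum=4
Total visits = 4

Answer: 4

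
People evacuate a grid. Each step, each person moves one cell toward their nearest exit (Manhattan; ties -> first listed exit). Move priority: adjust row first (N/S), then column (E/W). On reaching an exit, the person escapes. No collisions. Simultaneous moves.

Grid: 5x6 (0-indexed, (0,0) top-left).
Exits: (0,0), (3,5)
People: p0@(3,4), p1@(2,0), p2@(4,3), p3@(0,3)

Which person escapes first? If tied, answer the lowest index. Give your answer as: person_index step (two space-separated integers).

Answer: 0 1

Derivation:
Step 1: p0:(3,4)->(3,5)->EXIT | p1:(2,0)->(1,0) | p2:(4,3)->(3,3) | p3:(0,3)->(0,2)
Step 2: p0:escaped | p1:(1,0)->(0,0)->EXIT | p2:(3,3)->(3,4) | p3:(0,2)->(0,1)
Step 3: p0:escaped | p1:escaped | p2:(3,4)->(3,5)->EXIT | p3:(0,1)->(0,0)->EXIT
Exit steps: [1, 2, 3, 3]
First to escape: p0 at step 1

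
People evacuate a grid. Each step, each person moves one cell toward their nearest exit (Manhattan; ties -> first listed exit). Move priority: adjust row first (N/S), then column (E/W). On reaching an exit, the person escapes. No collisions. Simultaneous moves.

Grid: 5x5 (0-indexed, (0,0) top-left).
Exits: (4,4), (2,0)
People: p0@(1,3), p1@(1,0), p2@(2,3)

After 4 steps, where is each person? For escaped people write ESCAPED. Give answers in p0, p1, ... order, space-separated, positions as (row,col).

Step 1: p0:(1,3)->(2,3) | p1:(1,0)->(2,0)->EXIT | p2:(2,3)->(3,3)
Step 2: p0:(2,3)->(3,3) | p1:escaped | p2:(3,3)->(4,3)
Step 3: p0:(3,3)->(4,3) | p1:escaped | p2:(4,3)->(4,4)->EXIT
Step 4: p0:(4,3)->(4,4)->EXIT | p1:escaped | p2:escaped

ESCAPED ESCAPED ESCAPED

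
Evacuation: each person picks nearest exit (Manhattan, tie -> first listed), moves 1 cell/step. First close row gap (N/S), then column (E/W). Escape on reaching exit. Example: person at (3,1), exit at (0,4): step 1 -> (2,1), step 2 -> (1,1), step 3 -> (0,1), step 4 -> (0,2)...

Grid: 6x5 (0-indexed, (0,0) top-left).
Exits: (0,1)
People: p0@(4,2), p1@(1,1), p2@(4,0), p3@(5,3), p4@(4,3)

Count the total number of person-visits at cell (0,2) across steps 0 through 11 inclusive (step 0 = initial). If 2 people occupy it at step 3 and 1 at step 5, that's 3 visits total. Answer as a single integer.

Step 0: p0@(4,2) p1@(1,1) p2@(4,0) p3@(5,3) p4@(4,3) -> at (0,2): 0 [-], cum=0
Step 1: p0@(3,2) p1@ESC p2@(3,0) p3@(4,3) p4@(3,3) -> at (0,2): 0 [-], cum=0
Step 2: p0@(2,2) p1@ESC p2@(2,0) p3@(3,3) p4@(2,3) -> at (0,2): 0 [-], cum=0
Step 3: p0@(1,2) p1@ESC p2@(1,0) p3@(2,3) p4@(1,3) -> at (0,2): 0 [-], cum=0
Step 4: p0@(0,2) p1@ESC p2@(0,0) p3@(1,3) p4@(0,3) -> at (0,2): 1 [p0], cum=1
Step 5: p0@ESC p1@ESC p2@ESC p3@(0,3) p4@(0,2) -> at (0,2): 1 [p4], cum=2
Step 6: p0@ESC p1@ESC p2@ESC p3@(0,2) p4@ESC -> at (0,2): 1 [p3], cum=3
Step 7: p0@ESC p1@ESC p2@ESC p3@ESC p4@ESC -> at (0,2): 0 [-], cum=3
Total visits = 3

Answer: 3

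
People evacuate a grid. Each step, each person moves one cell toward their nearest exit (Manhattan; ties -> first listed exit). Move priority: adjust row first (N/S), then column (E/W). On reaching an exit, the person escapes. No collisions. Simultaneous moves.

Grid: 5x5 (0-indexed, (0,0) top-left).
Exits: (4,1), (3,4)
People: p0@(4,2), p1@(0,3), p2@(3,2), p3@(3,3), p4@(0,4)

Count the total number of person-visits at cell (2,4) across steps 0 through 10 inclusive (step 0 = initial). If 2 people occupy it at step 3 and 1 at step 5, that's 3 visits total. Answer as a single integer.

Answer: 1

Derivation:
Step 0: p0@(4,2) p1@(0,3) p2@(3,2) p3@(3,3) p4@(0,4) -> at (2,4): 0 [-], cum=0
Step 1: p0@ESC p1@(1,3) p2@(4,2) p3@ESC p4@(1,4) -> at (2,4): 0 [-], cum=0
Step 2: p0@ESC p1@(2,3) p2@ESC p3@ESC p4@(2,4) -> at (2,4): 1 [p4], cum=1
Step 3: p0@ESC p1@(3,3) p2@ESC p3@ESC p4@ESC -> at (2,4): 0 [-], cum=1
Step 4: p0@ESC p1@ESC p2@ESC p3@ESC p4@ESC -> at (2,4): 0 [-], cum=1
Total visits = 1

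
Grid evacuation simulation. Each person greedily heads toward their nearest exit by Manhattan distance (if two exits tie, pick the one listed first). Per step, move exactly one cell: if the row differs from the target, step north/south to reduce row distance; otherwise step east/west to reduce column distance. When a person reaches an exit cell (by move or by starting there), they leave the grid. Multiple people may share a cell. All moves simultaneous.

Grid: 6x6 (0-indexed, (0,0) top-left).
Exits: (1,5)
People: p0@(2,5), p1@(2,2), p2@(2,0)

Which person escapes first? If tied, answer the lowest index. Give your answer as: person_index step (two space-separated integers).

Step 1: p0:(2,5)->(1,5)->EXIT | p1:(2,2)->(1,2) | p2:(2,0)->(1,0)
Step 2: p0:escaped | p1:(1,2)->(1,3) | p2:(1,0)->(1,1)
Step 3: p0:escaped | p1:(1,3)->(1,4) | p2:(1,1)->(1,2)
Step 4: p0:escaped | p1:(1,4)->(1,5)->EXIT | p2:(1,2)->(1,3)
Step 5: p0:escaped | p1:escaped | p2:(1,3)->(1,4)
Step 6: p0:escaped | p1:escaped | p2:(1,4)->(1,5)->EXIT
Exit steps: [1, 4, 6]
First to escape: p0 at step 1

Answer: 0 1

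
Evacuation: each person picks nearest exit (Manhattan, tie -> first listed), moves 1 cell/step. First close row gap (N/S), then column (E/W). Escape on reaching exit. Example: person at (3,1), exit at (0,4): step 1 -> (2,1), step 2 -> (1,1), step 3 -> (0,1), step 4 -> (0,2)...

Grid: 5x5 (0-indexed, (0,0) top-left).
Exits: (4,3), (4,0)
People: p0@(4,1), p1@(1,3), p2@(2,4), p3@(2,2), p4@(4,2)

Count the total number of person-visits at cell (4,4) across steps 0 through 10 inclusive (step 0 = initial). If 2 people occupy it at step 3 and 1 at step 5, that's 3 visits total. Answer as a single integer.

Step 0: p0@(4,1) p1@(1,3) p2@(2,4) p3@(2,2) p4@(4,2) -> at (4,4): 0 [-], cum=0
Step 1: p0@ESC p1@(2,3) p2@(3,4) p3@(3,2) p4@ESC -> at (4,4): 0 [-], cum=0
Step 2: p0@ESC p1@(3,3) p2@(4,4) p3@(4,2) p4@ESC -> at (4,4): 1 [p2], cum=1
Step 3: p0@ESC p1@ESC p2@ESC p3@ESC p4@ESC -> at (4,4): 0 [-], cum=1
Total visits = 1

Answer: 1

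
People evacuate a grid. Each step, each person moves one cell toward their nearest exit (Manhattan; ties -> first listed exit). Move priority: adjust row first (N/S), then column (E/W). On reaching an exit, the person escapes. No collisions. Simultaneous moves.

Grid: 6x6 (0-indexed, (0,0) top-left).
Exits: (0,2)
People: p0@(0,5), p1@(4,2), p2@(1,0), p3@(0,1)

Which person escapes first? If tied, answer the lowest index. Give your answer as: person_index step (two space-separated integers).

Answer: 3 1

Derivation:
Step 1: p0:(0,5)->(0,4) | p1:(4,2)->(3,2) | p2:(1,0)->(0,0) | p3:(0,1)->(0,2)->EXIT
Step 2: p0:(0,4)->(0,3) | p1:(3,2)->(2,2) | p2:(0,0)->(0,1) | p3:escaped
Step 3: p0:(0,3)->(0,2)->EXIT | p1:(2,2)->(1,2) | p2:(0,1)->(0,2)->EXIT | p3:escaped
Step 4: p0:escaped | p1:(1,2)->(0,2)->EXIT | p2:escaped | p3:escaped
Exit steps: [3, 4, 3, 1]
First to escape: p3 at step 1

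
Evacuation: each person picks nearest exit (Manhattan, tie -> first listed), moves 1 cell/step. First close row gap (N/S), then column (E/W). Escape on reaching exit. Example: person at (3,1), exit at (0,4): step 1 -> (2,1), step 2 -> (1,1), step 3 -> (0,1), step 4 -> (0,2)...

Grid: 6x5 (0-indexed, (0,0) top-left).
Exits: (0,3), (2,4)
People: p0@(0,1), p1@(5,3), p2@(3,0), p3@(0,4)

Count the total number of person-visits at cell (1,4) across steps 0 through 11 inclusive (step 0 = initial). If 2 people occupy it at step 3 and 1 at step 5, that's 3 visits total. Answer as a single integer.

Answer: 0

Derivation:
Step 0: p0@(0,1) p1@(5,3) p2@(3,0) p3@(0,4) -> at (1,4): 0 [-], cum=0
Step 1: p0@(0,2) p1@(4,3) p2@(2,0) p3@ESC -> at (1,4): 0 [-], cum=0
Step 2: p0@ESC p1@(3,3) p2@(2,1) p3@ESC -> at (1,4): 0 [-], cum=0
Step 3: p0@ESC p1@(2,3) p2@(2,2) p3@ESC -> at (1,4): 0 [-], cum=0
Step 4: p0@ESC p1@ESC p2@(2,3) p3@ESC -> at (1,4): 0 [-], cum=0
Step 5: p0@ESC p1@ESC p2@ESC p3@ESC -> at (1,4): 0 [-], cum=0
Total visits = 0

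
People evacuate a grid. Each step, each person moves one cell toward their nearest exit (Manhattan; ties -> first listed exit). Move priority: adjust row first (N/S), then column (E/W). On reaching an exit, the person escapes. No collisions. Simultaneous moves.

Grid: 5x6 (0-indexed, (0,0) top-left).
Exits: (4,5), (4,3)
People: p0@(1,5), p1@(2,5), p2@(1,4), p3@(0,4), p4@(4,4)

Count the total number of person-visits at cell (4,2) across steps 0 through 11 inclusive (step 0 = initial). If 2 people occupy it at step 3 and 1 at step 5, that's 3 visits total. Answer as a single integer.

Answer: 0

Derivation:
Step 0: p0@(1,5) p1@(2,5) p2@(1,4) p3@(0,4) p4@(4,4) -> at (4,2): 0 [-], cum=0
Step 1: p0@(2,5) p1@(3,5) p2@(2,4) p3@(1,4) p4@ESC -> at (4,2): 0 [-], cum=0
Step 2: p0@(3,5) p1@ESC p2@(3,4) p3@(2,4) p4@ESC -> at (4,2): 0 [-], cum=0
Step 3: p0@ESC p1@ESC p2@(4,4) p3@(3,4) p4@ESC -> at (4,2): 0 [-], cum=0
Step 4: p0@ESC p1@ESC p2@ESC p3@(4,4) p4@ESC -> at (4,2): 0 [-], cum=0
Step 5: p0@ESC p1@ESC p2@ESC p3@ESC p4@ESC -> at (4,2): 0 [-], cum=0
Total visits = 0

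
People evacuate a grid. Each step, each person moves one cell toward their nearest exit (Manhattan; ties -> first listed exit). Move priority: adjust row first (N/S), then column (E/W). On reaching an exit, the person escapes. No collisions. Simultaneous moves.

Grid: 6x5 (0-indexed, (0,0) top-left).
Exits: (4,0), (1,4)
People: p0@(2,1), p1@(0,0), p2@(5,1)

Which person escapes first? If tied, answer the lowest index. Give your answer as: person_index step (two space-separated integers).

Answer: 2 2

Derivation:
Step 1: p0:(2,1)->(3,1) | p1:(0,0)->(1,0) | p2:(5,1)->(4,1)
Step 2: p0:(3,1)->(4,1) | p1:(1,0)->(2,0) | p2:(4,1)->(4,0)->EXIT
Step 3: p0:(4,1)->(4,0)->EXIT | p1:(2,0)->(3,0) | p2:escaped
Step 4: p0:escaped | p1:(3,0)->(4,0)->EXIT | p2:escaped
Exit steps: [3, 4, 2]
First to escape: p2 at step 2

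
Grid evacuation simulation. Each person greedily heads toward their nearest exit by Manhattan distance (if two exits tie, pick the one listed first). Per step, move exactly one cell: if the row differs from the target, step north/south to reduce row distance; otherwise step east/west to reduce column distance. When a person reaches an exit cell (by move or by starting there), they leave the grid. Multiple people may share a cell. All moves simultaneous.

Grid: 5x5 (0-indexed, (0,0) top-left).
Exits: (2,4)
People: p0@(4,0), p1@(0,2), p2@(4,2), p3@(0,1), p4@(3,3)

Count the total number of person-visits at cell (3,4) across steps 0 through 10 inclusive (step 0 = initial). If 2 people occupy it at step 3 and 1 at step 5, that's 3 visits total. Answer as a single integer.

Step 0: p0@(4,0) p1@(0,2) p2@(4,2) p3@(0,1) p4@(3,3) -> at (3,4): 0 [-], cum=0
Step 1: p0@(3,0) p1@(1,2) p2@(3,2) p3@(1,1) p4@(2,3) -> at (3,4): 0 [-], cum=0
Step 2: p0@(2,0) p1@(2,2) p2@(2,2) p3@(2,1) p4@ESC -> at (3,4): 0 [-], cum=0
Step 3: p0@(2,1) p1@(2,3) p2@(2,3) p3@(2,2) p4@ESC -> at (3,4): 0 [-], cum=0
Step 4: p0@(2,2) p1@ESC p2@ESC p3@(2,3) p4@ESC -> at (3,4): 0 [-], cum=0
Step 5: p0@(2,3) p1@ESC p2@ESC p3@ESC p4@ESC -> at (3,4): 0 [-], cum=0
Step 6: p0@ESC p1@ESC p2@ESC p3@ESC p4@ESC -> at (3,4): 0 [-], cum=0
Total visits = 0

Answer: 0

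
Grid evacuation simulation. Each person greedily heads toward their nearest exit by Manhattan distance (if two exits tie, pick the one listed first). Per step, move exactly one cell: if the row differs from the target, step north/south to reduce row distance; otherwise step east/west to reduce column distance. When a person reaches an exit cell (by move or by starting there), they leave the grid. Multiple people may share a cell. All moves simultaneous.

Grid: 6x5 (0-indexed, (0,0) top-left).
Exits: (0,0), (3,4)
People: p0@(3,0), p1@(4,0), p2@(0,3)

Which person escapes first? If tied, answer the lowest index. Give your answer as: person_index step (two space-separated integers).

Step 1: p0:(3,0)->(2,0) | p1:(4,0)->(3,0) | p2:(0,3)->(0,2)
Step 2: p0:(2,0)->(1,0) | p1:(3,0)->(2,0) | p2:(0,2)->(0,1)
Step 3: p0:(1,0)->(0,0)->EXIT | p1:(2,0)->(1,0) | p2:(0,1)->(0,0)->EXIT
Step 4: p0:escaped | p1:(1,0)->(0,0)->EXIT | p2:escaped
Exit steps: [3, 4, 3]
First to escape: p0 at step 3

Answer: 0 3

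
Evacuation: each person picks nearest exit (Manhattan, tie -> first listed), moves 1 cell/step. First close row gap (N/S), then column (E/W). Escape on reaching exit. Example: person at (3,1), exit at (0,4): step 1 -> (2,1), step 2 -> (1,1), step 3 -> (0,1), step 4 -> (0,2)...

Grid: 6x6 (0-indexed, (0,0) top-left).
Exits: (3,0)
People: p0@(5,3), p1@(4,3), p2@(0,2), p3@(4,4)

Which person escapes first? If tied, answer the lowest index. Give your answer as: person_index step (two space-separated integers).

Answer: 1 4

Derivation:
Step 1: p0:(5,3)->(4,3) | p1:(4,3)->(3,3) | p2:(0,2)->(1,2) | p3:(4,4)->(3,4)
Step 2: p0:(4,3)->(3,3) | p1:(3,3)->(3,2) | p2:(1,2)->(2,2) | p3:(3,4)->(3,3)
Step 3: p0:(3,3)->(3,2) | p1:(3,2)->(3,1) | p2:(2,2)->(3,2) | p3:(3,3)->(3,2)
Step 4: p0:(3,2)->(3,1) | p1:(3,1)->(3,0)->EXIT | p2:(3,2)->(3,1) | p3:(3,2)->(3,1)
Step 5: p0:(3,1)->(3,0)->EXIT | p1:escaped | p2:(3,1)->(3,0)->EXIT | p3:(3,1)->(3,0)->EXIT
Exit steps: [5, 4, 5, 5]
First to escape: p1 at step 4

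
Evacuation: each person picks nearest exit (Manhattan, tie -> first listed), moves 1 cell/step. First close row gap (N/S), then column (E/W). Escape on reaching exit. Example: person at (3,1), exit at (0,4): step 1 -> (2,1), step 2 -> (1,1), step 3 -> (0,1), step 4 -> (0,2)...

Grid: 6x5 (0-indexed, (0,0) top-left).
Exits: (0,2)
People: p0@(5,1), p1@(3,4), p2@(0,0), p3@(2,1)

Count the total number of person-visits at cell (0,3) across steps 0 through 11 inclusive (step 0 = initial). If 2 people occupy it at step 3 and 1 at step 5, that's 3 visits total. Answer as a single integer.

Answer: 1

Derivation:
Step 0: p0@(5,1) p1@(3,4) p2@(0,0) p3@(2,1) -> at (0,3): 0 [-], cum=0
Step 1: p0@(4,1) p1@(2,4) p2@(0,1) p3@(1,1) -> at (0,3): 0 [-], cum=0
Step 2: p0@(3,1) p1@(1,4) p2@ESC p3@(0,1) -> at (0,3): 0 [-], cum=0
Step 3: p0@(2,1) p1@(0,4) p2@ESC p3@ESC -> at (0,3): 0 [-], cum=0
Step 4: p0@(1,1) p1@(0,3) p2@ESC p3@ESC -> at (0,3): 1 [p1], cum=1
Step 5: p0@(0,1) p1@ESC p2@ESC p3@ESC -> at (0,3): 0 [-], cum=1
Step 6: p0@ESC p1@ESC p2@ESC p3@ESC -> at (0,3): 0 [-], cum=1
Total visits = 1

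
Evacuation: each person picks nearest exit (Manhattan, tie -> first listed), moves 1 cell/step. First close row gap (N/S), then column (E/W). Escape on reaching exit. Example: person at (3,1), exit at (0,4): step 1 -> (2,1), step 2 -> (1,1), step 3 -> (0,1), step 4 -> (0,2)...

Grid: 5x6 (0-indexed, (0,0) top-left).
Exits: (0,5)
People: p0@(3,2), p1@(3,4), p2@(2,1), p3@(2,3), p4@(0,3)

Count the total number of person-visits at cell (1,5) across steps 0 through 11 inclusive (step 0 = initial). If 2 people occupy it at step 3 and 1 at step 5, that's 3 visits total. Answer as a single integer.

Step 0: p0@(3,2) p1@(3,4) p2@(2,1) p3@(2,3) p4@(0,3) -> at (1,5): 0 [-], cum=0
Step 1: p0@(2,2) p1@(2,4) p2@(1,1) p3@(1,3) p4@(0,4) -> at (1,5): 0 [-], cum=0
Step 2: p0@(1,2) p1@(1,4) p2@(0,1) p3@(0,3) p4@ESC -> at (1,5): 0 [-], cum=0
Step 3: p0@(0,2) p1@(0,4) p2@(0,2) p3@(0,4) p4@ESC -> at (1,5): 0 [-], cum=0
Step 4: p0@(0,3) p1@ESC p2@(0,3) p3@ESC p4@ESC -> at (1,5): 0 [-], cum=0
Step 5: p0@(0,4) p1@ESC p2@(0,4) p3@ESC p4@ESC -> at (1,5): 0 [-], cum=0
Step 6: p0@ESC p1@ESC p2@ESC p3@ESC p4@ESC -> at (1,5): 0 [-], cum=0
Total visits = 0

Answer: 0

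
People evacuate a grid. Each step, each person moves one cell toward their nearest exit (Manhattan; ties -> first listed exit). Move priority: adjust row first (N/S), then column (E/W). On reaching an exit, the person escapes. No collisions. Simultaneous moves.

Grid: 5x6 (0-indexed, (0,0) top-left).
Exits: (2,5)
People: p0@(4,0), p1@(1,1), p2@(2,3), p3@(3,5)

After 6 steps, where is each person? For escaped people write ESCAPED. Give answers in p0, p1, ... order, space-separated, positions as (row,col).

Step 1: p0:(4,0)->(3,0) | p1:(1,1)->(2,1) | p2:(2,3)->(2,4) | p3:(3,5)->(2,5)->EXIT
Step 2: p0:(3,0)->(2,0) | p1:(2,1)->(2,2) | p2:(2,4)->(2,5)->EXIT | p3:escaped
Step 3: p0:(2,0)->(2,1) | p1:(2,2)->(2,3) | p2:escaped | p3:escaped
Step 4: p0:(2,1)->(2,2) | p1:(2,3)->(2,4) | p2:escaped | p3:escaped
Step 5: p0:(2,2)->(2,3) | p1:(2,4)->(2,5)->EXIT | p2:escaped | p3:escaped
Step 6: p0:(2,3)->(2,4) | p1:escaped | p2:escaped | p3:escaped

(2,4) ESCAPED ESCAPED ESCAPED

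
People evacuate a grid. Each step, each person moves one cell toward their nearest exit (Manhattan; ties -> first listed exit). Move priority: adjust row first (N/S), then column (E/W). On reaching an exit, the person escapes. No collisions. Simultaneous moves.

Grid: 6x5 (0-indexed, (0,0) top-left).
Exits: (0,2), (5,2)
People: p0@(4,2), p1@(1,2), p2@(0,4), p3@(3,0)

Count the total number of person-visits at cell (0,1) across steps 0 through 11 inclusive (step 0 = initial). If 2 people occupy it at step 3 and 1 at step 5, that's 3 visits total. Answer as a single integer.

Answer: 0

Derivation:
Step 0: p0@(4,2) p1@(1,2) p2@(0,4) p3@(3,0) -> at (0,1): 0 [-], cum=0
Step 1: p0@ESC p1@ESC p2@(0,3) p3@(4,0) -> at (0,1): 0 [-], cum=0
Step 2: p0@ESC p1@ESC p2@ESC p3@(5,0) -> at (0,1): 0 [-], cum=0
Step 3: p0@ESC p1@ESC p2@ESC p3@(5,1) -> at (0,1): 0 [-], cum=0
Step 4: p0@ESC p1@ESC p2@ESC p3@ESC -> at (0,1): 0 [-], cum=0
Total visits = 0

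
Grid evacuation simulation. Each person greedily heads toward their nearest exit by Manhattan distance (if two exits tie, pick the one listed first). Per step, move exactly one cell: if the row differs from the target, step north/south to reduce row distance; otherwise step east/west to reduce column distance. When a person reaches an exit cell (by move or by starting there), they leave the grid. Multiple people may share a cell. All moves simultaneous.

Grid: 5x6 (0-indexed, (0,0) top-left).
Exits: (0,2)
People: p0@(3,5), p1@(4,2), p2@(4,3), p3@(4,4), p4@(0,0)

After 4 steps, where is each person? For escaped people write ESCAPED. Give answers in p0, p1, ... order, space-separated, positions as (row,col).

Step 1: p0:(3,5)->(2,5) | p1:(4,2)->(3,2) | p2:(4,3)->(3,3) | p3:(4,4)->(3,4) | p4:(0,0)->(0,1)
Step 2: p0:(2,5)->(1,5) | p1:(3,2)->(2,2) | p2:(3,3)->(2,3) | p3:(3,4)->(2,4) | p4:(0,1)->(0,2)->EXIT
Step 3: p0:(1,5)->(0,5) | p1:(2,2)->(1,2) | p2:(2,3)->(1,3) | p3:(2,4)->(1,4) | p4:escaped
Step 4: p0:(0,5)->(0,4) | p1:(1,2)->(0,2)->EXIT | p2:(1,3)->(0,3) | p3:(1,4)->(0,4) | p4:escaped

(0,4) ESCAPED (0,3) (0,4) ESCAPED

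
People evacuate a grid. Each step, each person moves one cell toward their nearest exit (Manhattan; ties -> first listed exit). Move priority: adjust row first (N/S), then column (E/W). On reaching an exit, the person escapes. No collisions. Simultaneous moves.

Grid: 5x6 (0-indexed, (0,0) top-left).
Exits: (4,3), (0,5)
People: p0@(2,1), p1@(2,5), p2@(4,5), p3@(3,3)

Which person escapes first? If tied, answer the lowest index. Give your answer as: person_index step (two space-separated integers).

Answer: 3 1

Derivation:
Step 1: p0:(2,1)->(3,1) | p1:(2,5)->(1,5) | p2:(4,5)->(4,4) | p3:(3,3)->(4,3)->EXIT
Step 2: p0:(3,1)->(4,1) | p1:(1,5)->(0,5)->EXIT | p2:(4,4)->(4,3)->EXIT | p3:escaped
Step 3: p0:(4,1)->(4,2) | p1:escaped | p2:escaped | p3:escaped
Step 4: p0:(4,2)->(4,3)->EXIT | p1:escaped | p2:escaped | p3:escaped
Exit steps: [4, 2, 2, 1]
First to escape: p3 at step 1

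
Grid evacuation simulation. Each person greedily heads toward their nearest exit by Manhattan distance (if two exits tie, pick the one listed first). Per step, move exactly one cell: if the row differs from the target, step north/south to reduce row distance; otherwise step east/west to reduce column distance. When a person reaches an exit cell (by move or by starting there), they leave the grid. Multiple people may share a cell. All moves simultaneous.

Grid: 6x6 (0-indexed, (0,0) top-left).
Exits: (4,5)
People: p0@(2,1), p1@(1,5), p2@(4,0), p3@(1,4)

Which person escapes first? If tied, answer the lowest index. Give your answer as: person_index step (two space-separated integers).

Answer: 1 3

Derivation:
Step 1: p0:(2,1)->(3,1) | p1:(1,5)->(2,5) | p2:(4,0)->(4,1) | p3:(1,4)->(2,4)
Step 2: p0:(3,1)->(4,1) | p1:(2,5)->(3,5) | p2:(4,1)->(4,2) | p3:(2,4)->(3,4)
Step 3: p0:(4,1)->(4,2) | p1:(3,5)->(4,5)->EXIT | p2:(4,2)->(4,3) | p3:(3,4)->(4,4)
Step 4: p0:(4,2)->(4,3) | p1:escaped | p2:(4,3)->(4,4) | p3:(4,4)->(4,5)->EXIT
Step 5: p0:(4,3)->(4,4) | p1:escaped | p2:(4,4)->(4,5)->EXIT | p3:escaped
Step 6: p0:(4,4)->(4,5)->EXIT | p1:escaped | p2:escaped | p3:escaped
Exit steps: [6, 3, 5, 4]
First to escape: p1 at step 3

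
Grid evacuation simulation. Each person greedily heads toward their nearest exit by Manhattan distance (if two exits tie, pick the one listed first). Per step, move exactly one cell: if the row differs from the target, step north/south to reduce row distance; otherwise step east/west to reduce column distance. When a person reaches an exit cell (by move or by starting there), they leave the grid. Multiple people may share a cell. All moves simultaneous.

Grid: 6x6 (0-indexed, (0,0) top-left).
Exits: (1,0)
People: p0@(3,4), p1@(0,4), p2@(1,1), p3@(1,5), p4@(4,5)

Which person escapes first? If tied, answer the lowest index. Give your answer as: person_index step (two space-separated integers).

Step 1: p0:(3,4)->(2,4) | p1:(0,4)->(1,4) | p2:(1,1)->(1,0)->EXIT | p3:(1,5)->(1,4) | p4:(4,5)->(3,5)
Step 2: p0:(2,4)->(1,4) | p1:(1,4)->(1,3) | p2:escaped | p3:(1,4)->(1,3) | p4:(3,5)->(2,5)
Step 3: p0:(1,4)->(1,3) | p1:(1,3)->(1,2) | p2:escaped | p3:(1,3)->(1,2) | p4:(2,5)->(1,5)
Step 4: p0:(1,3)->(1,2) | p1:(1,2)->(1,1) | p2:escaped | p3:(1,2)->(1,1) | p4:(1,5)->(1,4)
Step 5: p0:(1,2)->(1,1) | p1:(1,1)->(1,0)->EXIT | p2:escaped | p3:(1,1)->(1,0)->EXIT | p4:(1,4)->(1,3)
Step 6: p0:(1,1)->(1,0)->EXIT | p1:escaped | p2:escaped | p3:escaped | p4:(1,3)->(1,2)
Step 7: p0:escaped | p1:escaped | p2:escaped | p3:escaped | p4:(1,2)->(1,1)
Step 8: p0:escaped | p1:escaped | p2:escaped | p3:escaped | p4:(1,1)->(1,0)->EXIT
Exit steps: [6, 5, 1, 5, 8]
First to escape: p2 at step 1

Answer: 2 1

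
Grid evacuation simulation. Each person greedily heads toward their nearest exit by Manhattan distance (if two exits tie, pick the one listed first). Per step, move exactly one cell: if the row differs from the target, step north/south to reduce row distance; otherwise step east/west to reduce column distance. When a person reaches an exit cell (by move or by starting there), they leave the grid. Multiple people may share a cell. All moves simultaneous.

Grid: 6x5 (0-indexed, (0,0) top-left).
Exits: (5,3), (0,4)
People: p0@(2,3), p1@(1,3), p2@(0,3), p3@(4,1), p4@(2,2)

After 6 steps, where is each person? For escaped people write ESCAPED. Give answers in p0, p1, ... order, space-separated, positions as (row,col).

Step 1: p0:(2,3)->(3,3) | p1:(1,3)->(0,3) | p2:(0,3)->(0,4)->EXIT | p3:(4,1)->(5,1) | p4:(2,2)->(3,2)
Step 2: p0:(3,3)->(4,3) | p1:(0,3)->(0,4)->EXIT | p2:escaped | p3:(5,1)->(5,2) | p4:(3,2)->(4,2)
Step 3: p0:(4,3)->(5,3)->EXIT | p1:escaped | p2:escaped | p3:(5,2)->(5,3)->EXIT | p4:(4,2)->(5,2)
Step 4: p0:escaped | p1:escaped | p2:escaped | p3:escaped | p4:(5,2)->(5,3)->EXIT

ESCAPED ESCAPED ESCAPED ESCAPED ESCAPED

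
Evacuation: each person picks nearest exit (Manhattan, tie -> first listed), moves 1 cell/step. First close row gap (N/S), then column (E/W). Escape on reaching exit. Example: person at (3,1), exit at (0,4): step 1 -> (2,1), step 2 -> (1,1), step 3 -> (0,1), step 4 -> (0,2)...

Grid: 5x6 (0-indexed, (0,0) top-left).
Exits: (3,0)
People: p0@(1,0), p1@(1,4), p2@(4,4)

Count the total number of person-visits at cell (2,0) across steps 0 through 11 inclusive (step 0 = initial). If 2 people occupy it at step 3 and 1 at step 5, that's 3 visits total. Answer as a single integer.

Step 0: p0@(1,0) p1@(1,4) p2@(4,4) -> at (2,0): 0 [-], cum=0
Step 1: p0@(2,0) p1@(2,4) p2@(3,4) -> at (2,0): 1 [p0], cum=1
Step 2: p0@ESC p1@(3,4) p2@(3,3) -> at (2,0): 0 [-], cum=1
Step 3: p0@ESC p1@(3,3) p2@(3,2) -> at (2,0): 0 [-], cum=1
Step 4: p0@ESC p1@(3,2) p2@(3,1) -> at (2,0): 0 [-], cum=1
Step 5: p0@ESC p1@(3,1) p2@ESC -> at (2,0): 0 [-], cum=1
Step 6: p0@ESC p1@ESC p2@ESC -> at (2,0): 0 [-], cum=1
Total visits = 1

Answer: 1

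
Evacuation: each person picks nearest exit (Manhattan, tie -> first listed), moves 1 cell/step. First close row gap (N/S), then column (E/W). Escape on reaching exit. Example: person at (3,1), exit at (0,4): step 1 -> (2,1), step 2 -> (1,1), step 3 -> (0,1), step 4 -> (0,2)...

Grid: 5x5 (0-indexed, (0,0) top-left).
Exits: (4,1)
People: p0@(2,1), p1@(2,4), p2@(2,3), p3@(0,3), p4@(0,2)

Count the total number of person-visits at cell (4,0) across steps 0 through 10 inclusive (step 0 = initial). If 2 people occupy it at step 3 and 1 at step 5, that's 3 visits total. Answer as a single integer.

Step 0: p0@(2,1) p1@(2,4) p2@(2,3) p3@(0,3) p4@(0,2) -> at (4,0): 0 [-], cum=0
Step 1: p0@(3,1) p1@(3,4) p2@(3,3) p3@(1,3) p4@(1,2) -> at (4,0): 0 [-], cum=0
Step 2: p0@ESC p1@(4,4) p2@(4,3) p3@(2,3) p4@(2,2) -> at (4,0): 0 [-], cum=0
Step 3: p0@ESC p1@(4,3) p2@(4,2) p3@(3,3) p4@(3,2) -> at (4,0): 0 [-], cum=0
Step 4: p0@ESC p1@(4,2) p2@ESC p3@(4,3) p4@(4,2) -> at (4,0): 0 [-], cum=0
Step 5: p0@ESC p1@ESC p2@ESC p3@(4,2) p4@ESC -> at (4,0): 0 [-], cum=0
Step 6: p0@ESC p1@ESC p2@ESC p3@ESC p4@ESC -> at (4,0): 0 [-], cum=0
Total visits = 0

Answer: 0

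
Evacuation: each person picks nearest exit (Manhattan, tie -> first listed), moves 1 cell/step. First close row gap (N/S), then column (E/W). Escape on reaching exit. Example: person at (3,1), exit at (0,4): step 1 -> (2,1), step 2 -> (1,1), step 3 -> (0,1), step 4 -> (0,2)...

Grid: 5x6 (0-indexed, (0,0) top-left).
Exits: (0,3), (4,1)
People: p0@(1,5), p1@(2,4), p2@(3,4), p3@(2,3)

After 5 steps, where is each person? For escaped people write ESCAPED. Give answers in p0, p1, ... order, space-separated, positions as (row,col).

Step 1: p0:(1,5)->(0,5) | p1:(2,4)->(1,4) | p2:(3,4)->(2,4) | p3:(2,3)->(1,3)
Step 2: p0:(0,5)->(0,4) | p1:(1,4)->(0,4) | p2:(2,4)->(1,4) | p3:(1,3)->(0,3)->EXIT
Step 3: p0:(0,4)->(0,3)->EXIT | p1:(0,4)->(0,3)->EXIT | p2:(1,4)->(0,4) | p3:escaped
Step 4: p0:escaped | p1:escaped | p2:(0,4)->(0,3)->EXIT | p3:escaped

ESCAPED ESCAPED ESCAPED ESCAPED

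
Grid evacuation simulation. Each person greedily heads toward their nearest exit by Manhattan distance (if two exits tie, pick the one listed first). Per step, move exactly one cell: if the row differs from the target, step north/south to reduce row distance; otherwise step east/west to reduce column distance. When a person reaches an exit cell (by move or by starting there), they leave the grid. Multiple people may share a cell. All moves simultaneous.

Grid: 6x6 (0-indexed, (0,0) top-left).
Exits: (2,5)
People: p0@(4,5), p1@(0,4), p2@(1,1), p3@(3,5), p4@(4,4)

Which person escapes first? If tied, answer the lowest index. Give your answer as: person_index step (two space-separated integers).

Answer: 3 1

Derivation:
Step 1: p0:(4,5)->(3,5) | p1:(0,4)->(1,4) | p2:(1,1)->(2,1) | p3:(3,5)->(2,5)->EXIT | p4:(4,4)->(3,4)
Step 2: p0:(3,5)->(2,5)->EXIT | p1:(1,4)->(2,4) | p2:(2,1)->(2,2) | p3:escaped | p4:(3,4)->(2,4)
Step 3: p0:escaped | p1:(2,4)->(2,5)->EXIT | p2:(2,2)->(2,3) | p3:escaped | p4:(2,4)->(2,5)->EXIT
Step 4: p0:escaped | p1:escaped | p2:(2,3)->(2,4) | p3:escaped | p4:escaped
Step 5: p0:escaped | p1:escaped | p2:(2,4)->(2,5)->EXIT | p3:escaped | p4:escaped
Exit steps: [2, 3, 5, 1, 3]
First to escape: p3 at step 1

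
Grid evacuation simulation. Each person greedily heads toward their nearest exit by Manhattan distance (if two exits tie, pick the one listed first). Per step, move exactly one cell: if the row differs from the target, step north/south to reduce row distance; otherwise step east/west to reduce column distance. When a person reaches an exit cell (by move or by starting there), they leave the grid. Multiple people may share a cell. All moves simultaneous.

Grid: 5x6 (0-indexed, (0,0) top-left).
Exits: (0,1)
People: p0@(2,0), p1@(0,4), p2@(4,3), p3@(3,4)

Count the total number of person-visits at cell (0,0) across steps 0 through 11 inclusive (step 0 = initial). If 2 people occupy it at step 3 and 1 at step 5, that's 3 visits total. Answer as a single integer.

Step 0: p0@(2,0) p1@(0,4) p2@(4,3) p3@(3,4) -> at (0,0): 0 [-], cum=0
Step 1: p0@(1,0) p1@(0,3) p2@(3,3) p3@(2,4) -> at (0,0): 0 [-], cum=0
Step 2: p0@(0,0) p1@(0,2) p2@(2,3) p3@(1,4) -> at (0,0): 1 [p0], cum=1
Step 3: p0@ESC p1@ESC p2@(1,3) p3@(0,4) -> at (0,0): 0 [-], cum=1
Step 4: p0@ESC p1@ESC p2@(0,3) p3@(0,3) -> at (0,0): 0 [-], cum=1
Step 5: p0@ESC p1@ESC p2@(0,2) p3@(0,2) -> at (0,0): 0 [-], cum=1
Step 6: p0@ESC p1@ESC p2@ESC p3@ESC -> at (0,0): 0 [-], cum=1
Total visits = 1

Answer: 1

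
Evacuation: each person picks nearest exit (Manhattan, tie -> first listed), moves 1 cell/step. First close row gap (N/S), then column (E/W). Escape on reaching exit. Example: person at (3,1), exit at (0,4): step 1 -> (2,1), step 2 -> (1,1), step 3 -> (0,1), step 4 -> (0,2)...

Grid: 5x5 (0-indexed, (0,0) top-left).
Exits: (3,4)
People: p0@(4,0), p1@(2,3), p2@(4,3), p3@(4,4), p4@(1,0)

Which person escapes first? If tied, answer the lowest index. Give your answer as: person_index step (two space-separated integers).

Answer: 3 1

Derivation:
Step 1: p0:(4,0)->(3,0) | p1:(2,3)->(3,3) | p2:(4,3)->(3,3) | p3:(4,4)->(3,4)->EXIT | p4:(1,0)->(2,0)
Step 2: p0:(3,0)->(3,1) | p1:(3,3)->(3,4)->EXIT | p2:(3,3)->(3,4)->EXIT | p3:escaped | p4:(2,0)->(3,0)
Step 3: p0:(3,1)->(3,2) | p1:escaped | p2:escaped | p3:escaped | p4:(3,0)->(3,1)
Step 4: p0:(3,2)->(3,3) | p1:escaped | p2:escaped | p3:escaped | p4:(3,1)->(3,2)
Step 5: p0:(3,3)->(3,4)->EXIT | p1:escaped | p2:escaped | p3:escaped | p4:(3,2)->(3,3)
Step 6: p0:escaped | p1:escaped | p2:escaped | p3:escaped | p4:(3,3)->(3,4)->EXIT
Exit steps: [5, 2, 2, 1, 6]
First to escape: p3 at step 1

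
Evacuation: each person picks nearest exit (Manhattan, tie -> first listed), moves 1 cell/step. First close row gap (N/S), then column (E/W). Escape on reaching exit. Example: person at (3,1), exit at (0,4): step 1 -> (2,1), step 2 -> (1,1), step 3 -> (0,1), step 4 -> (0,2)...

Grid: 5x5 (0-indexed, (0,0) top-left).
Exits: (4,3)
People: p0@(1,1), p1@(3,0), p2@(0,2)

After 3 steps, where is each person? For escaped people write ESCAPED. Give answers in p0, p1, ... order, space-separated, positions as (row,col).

Step 1: p0:(1,1)->(2,1) | p1:(3,0)->(4,0) | p2:(0,2)->(1,2)
Step 2: p0:(2,1)->(3,1) | p1:(4,0)->(4,1) | p2:(1,2)->(2,2)
Step 3: p0:(3,1)->(4,1) | p1:(4,1)->(4,2) | p2:(2,2)->(3,2)

(4,1) (4,2) (3,2)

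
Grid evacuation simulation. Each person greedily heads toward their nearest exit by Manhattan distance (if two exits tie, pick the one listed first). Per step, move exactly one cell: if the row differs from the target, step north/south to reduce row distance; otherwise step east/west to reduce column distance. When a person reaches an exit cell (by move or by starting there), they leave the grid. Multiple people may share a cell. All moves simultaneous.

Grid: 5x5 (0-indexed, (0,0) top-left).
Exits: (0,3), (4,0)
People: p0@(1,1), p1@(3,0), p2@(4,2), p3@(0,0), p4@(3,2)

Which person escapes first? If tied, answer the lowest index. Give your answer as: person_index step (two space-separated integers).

Answer: 1 1

Derivation:
Step 1: p0:(1,1)->(0,1) | p1:(3,0)->(4,0)->EXIT | p2:(4,2)->(4,1) | p3:(0,0)->(0,1) | p4:(3,2)->(4,2)
Step 2: p0:(0,1)->(0,2) | p1:escaped | p2:(4,1)->(4,0)->EXIT | p3:(0,1)->(0,2) | p4:(4,2)->(4,1)
Step 3: p0:(0,2)->(0,3)->EXIT | p1:escaped | p2:escaped | p3:(0,2)->(0,3)->EXIT | p4:(4,1)->(4,0)->EXIT
Exit steps: [3, 1, 2, 3, 3]
First to escape: p1 at step 1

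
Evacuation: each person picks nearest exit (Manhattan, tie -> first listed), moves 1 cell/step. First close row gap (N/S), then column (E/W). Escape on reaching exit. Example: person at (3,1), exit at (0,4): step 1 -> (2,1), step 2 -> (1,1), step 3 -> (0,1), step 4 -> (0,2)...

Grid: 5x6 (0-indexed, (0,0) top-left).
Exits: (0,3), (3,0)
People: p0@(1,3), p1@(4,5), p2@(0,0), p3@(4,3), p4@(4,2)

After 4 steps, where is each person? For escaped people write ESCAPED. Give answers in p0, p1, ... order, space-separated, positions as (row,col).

Step 1: p0:(1,3)->(0,3)->EXIT | p1:(4,5)->(3,5) | p2:(0,0)->(0,1) | p3:(4,3)->(3,3) | p4:(4,2)->(3,2)
Step 2: p0:escaped | p1:(3,5)->(2,5) | p2:(0,1)->(0,2) | p3:(3,3)->(2,3) | p4:(3,2)->(3,1)
Step 3: p0:escaped | p1:(2,5)->(1,5) | p2:(0,2)->(0,3)->EXIT | p3:(2,3)->(1,3) | p4:(3,1)->(3,0)->EXIT
Step 4: p0:escaped | p1:(1,5)->(0,5) | p2:escaped | p3:(1,3)->(0,3)->EXIT | p4:escaped

ESCAPED (0,5) ESCAPED ESCAPED ESCAPED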